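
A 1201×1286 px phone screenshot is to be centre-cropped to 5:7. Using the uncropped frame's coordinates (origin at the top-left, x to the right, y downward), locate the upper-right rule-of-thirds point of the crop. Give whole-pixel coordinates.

1201/1286 > 5/7, so the 5:7 crop keeps the full height 1286 and trims width to 1286 × 5/7 = 918.57 px.
Left offset = (1201 − 918.57)/2 = 141.21 px; top offset = 0.
Upper-right is two-thirds across and one-third down within the crop:
x = 141.21 + 2 × 918.57/3 ≈ 754; y = 0.00 + 1 × 1286.00/3 ≈ 429.

(754, 429)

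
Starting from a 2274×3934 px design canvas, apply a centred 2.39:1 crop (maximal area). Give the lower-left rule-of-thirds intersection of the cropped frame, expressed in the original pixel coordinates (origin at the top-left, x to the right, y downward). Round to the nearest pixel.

(758, 2126)

2274/3934 < 2.39/1, so the 2.39:1 crop keeps the full width 2274 and trims height to 2274 × 1/2.39 = 951.46 px.
Top offset = (3934 − 951.46)/2 = 1491.27 px; left offset = 0.
Lower-left is one-third across and two-thirds down within the crop:
x = 0.00 + 1 × 2274.00/3 ≈ 758; y = 1491.27 + 2 × 951.46/3 ≈ 2126.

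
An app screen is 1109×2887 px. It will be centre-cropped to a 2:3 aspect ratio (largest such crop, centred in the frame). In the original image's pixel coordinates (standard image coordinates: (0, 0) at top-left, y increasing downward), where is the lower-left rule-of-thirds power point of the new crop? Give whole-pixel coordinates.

(370, 1721)

1109/2887 < 2/3, so the 2:3 crop keeps the full width 1109 and trims height to 1109 × 3/2 = 1663.50 px.
Top offset = (2887 − 1663.50)/2 = 611.75 px; left offset = 0.
Lower-left is one-third across and two-thirds down within the crop:
x = 0.00 + 1 × 1109.00/3 ≈ 370; y = 611.75 + 2 × 1663.50/3 ≈ 1721.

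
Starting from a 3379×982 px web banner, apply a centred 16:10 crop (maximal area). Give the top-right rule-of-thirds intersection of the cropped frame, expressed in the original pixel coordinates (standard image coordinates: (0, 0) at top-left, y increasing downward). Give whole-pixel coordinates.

(1951, 327)

3379/982 > 16/10, so the 16:10 crop keeps the full height 982 and trims width to 982 × 16/10 = 1571.20 px.
Left offset = (3379 − 1571.20)/2 = 903.90 px; top offset = 0.
Top-right is two-thirds across and one-third down within the crop:
x = 903.90 + 2 × 1571.20/3 ≈ 1951; y = 0.00 + 1 × 982.00/3 ≈ 327.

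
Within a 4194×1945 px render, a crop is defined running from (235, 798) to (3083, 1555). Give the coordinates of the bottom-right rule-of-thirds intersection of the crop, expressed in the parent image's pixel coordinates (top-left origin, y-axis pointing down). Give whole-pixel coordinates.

(2134, 1303)

Crop width = 3083 − 235 = 2848 px; one third is 949.33 px.
Crop height = 1555 − 798 = 757 px; one third is 252.33 px.
The bottom-right point is two-thirds across and two-thirds down within the crop:
x = 235 + 2 × 949.33 ≈ 2134; y = 798 + 2 × 252.33 ≈ 1303.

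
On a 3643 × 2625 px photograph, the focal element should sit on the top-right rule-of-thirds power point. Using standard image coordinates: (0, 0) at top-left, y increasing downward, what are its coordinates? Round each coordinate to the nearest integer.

(2429, 875)

The top-right point sits two-thirds of the way across and one-third of the way down.
x = 2 × 3643/3 ≈ 2429; y = 1 × 2625/3 ≈ 875.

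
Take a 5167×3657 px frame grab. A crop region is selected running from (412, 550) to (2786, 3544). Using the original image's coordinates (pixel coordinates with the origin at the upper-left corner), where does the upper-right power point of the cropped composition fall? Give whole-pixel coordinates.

Crop width = 2786 − 412 = 2374 px; one third is 791.33 px.
Crop height = 3544 − 550 = 2994 px; one third is 998.00 px.
The upper-right point is two-thirds across and one-third down within the crop:
x = 412 + 2 × 791.33 ≈ 1995; y = 550 + 1 × 998.00 ≈ 1548.

x = 1995 px, y = 1548 px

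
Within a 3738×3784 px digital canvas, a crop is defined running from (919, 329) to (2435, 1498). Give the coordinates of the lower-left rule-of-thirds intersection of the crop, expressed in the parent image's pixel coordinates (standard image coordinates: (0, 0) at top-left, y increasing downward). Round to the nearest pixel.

Crop width = 2435 − 919 = 1516 px; one third is 505.33 px.
Crop height = 1498 − 329 = 1169 px; one third is 389.67 px.
The lower-left point is one-third across and two-thirds down within the crop:
x = 919 + 1 × 505.33 ≈ 1424; y = 329 + 2 × 389.67 ≈ 1108.

(1424, 1108)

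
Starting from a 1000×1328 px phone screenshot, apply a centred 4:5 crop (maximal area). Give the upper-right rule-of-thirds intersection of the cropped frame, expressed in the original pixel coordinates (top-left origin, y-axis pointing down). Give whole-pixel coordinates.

(667, 456)

1000/1328 < 4/5, so the 4:5 crop keeps the full width 1000 and trims height to 1000 × 5/4 = 1250.00 px.
Top offset = (1328 − 1250.00)/2 = 39.00 px; left offset = 0.
Upper-right is two-thirds across and one-third down within the crop:
x = 0.00 + 2 × 1000.00/3 ≈ 667; y = 39.00 + 1 × 1250.00/3 ≈ 456.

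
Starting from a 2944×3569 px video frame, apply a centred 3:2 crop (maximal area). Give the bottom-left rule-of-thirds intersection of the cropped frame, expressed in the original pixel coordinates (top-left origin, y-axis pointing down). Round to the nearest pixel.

(981, 2112)

2944/3569 < 3/2, so the 3:2 crop keeps the full width 2944 and trims height to 2944 × 2/3 = 1962.67 px.
Top offset = (3569 − 1962.67)/2 = 803.17 px; left offset = 0.
Bottom-left is one-third across and two-thirds down within the crop:
x = 0.00 + 1 × 2944.00/3 ≈ 981; y = 803.17 + 2 × 1962.67/3 ≈ 2112.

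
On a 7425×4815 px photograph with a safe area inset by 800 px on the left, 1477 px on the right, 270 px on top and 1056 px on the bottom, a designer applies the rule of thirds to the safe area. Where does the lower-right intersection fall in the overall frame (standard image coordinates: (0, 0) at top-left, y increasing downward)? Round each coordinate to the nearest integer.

Content width = 7425 − 800 − 1477 = 5148 px; content height = 4815 − 270 − 1056 = 3489 px.
Lower-right is two-thirds across and two-thirds down within the safe area.
x = 800 + 2 × 5148/3 = 800 + 3432.00 ≈ 4232
y = 270 + 2 × 3489/3 = 270 + 2326.00 ≈ 2596

x = 4232 px, y = 2596 px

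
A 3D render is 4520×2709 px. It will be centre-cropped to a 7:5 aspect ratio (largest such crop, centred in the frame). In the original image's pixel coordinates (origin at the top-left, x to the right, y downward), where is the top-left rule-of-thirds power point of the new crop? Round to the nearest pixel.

4520/2709 > 7/5, so the 7:5 crop keeps the full height 2709 and trims width to 2709 × 7/5 = 3792.60 px.
Left offset = (4520 − 3792.60)/2 = 363.70 px; top offset = 0.
Top-left is one-third across and one-third down within the crop:
x = 363.70 + 1 × 3792.60/3 ≈ 1628; y = 0.00 + 1 × 2709.00/3 ≈ 903.

(1628, 903)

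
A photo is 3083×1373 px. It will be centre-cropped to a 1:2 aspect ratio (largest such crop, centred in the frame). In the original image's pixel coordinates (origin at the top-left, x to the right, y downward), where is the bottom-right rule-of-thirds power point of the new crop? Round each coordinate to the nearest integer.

3083/1373 > 1/2, so the 1:2 crop keeps the full height 1373 and trims width to 1373 × 1/2 = 686.50 px.
Left offset = (3083 − 686.50)/2 = 1198.25 px; top offset = 0.
Bottom-right is two-thirds across and two-thirds down within the crop:
x = 1198.25 + 2 × 686.50/3 ≈ 1656; y = 0.00 + 2 × 1373.00/3 ≈ 915.

(1656, 915)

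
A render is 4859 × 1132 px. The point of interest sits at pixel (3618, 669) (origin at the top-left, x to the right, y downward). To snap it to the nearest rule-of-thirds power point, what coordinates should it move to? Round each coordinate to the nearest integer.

Third lines: x ∈ {1620, 3239}, y ∈ {377, 755}.
3618 is closer to x = 3239; 669 is closer to y = 755.
So the nearest intersection is the lower-right power point.

(3239, 755)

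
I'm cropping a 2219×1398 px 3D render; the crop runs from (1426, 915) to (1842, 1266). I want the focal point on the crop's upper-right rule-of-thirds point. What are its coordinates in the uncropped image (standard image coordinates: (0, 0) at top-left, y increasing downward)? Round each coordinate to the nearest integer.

Crop width = 1842 − 1426 = 416 px; one third is 138.67 px.
Crop height = 1266 − 915 = 351 px; one third is 117.00 px.
The upper-right point is two-thirds across and one-third down within the crop:
x = 1426 + 2 × 138.67 ≈ 1703; y = 915 + 1 × 117.00 ≈ 1032.

x = 1703 px, y = 1032 px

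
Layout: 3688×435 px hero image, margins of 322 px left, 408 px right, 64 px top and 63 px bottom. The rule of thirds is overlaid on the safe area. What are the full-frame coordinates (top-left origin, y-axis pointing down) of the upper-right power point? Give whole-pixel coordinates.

x = 2294 px, y = 167 px

Content width = 3688 − 322 − 408 = 2958 px; content height = 435 − 64 − 63 = 308 px.
Upper-right is two-thirds across and one-third down within the safe area.
x = 322 + 2 × 2958/3 = 322 + 1972.00 ≈ 2294
y = 64 + 1 × 308/3 = 64 + 102.67 ≈ 167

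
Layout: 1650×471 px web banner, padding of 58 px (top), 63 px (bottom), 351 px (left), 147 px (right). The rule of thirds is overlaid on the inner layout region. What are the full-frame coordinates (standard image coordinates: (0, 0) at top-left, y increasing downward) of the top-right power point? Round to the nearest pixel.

Content width = 1650 − 351 − 147 = 1152 px; content height = 471 − 58 − 63 = 350 px.
Top-right is two-thirds across and one-third down within the inner layout region.
x = 351 + 2 × 1152/3 = 351 + 768.00 ≈ 1119
y = 58 + 1 × 350/3 = 58 + 116.67 ≈ 175

x = 1119 px, y = 175 px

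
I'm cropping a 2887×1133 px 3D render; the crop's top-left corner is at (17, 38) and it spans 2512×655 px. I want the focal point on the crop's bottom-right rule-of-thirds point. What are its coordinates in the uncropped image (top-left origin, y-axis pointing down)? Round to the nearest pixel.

(1692, 475)

One third of the crop width 2512 is 837.33 px.
One third of the crop height 655 is 218.33 px.
The bottom-right point is two-thirds across and two-thirds down within the crop:
x = 17 + 2 × 837.33 ≈ 1692; y = 38 + 2 × 218.33 ≈ 475.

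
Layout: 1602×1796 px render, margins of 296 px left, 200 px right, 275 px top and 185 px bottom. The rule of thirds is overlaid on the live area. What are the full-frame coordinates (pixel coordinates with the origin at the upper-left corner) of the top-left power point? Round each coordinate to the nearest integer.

Content width = 1602 − 296 − 200 = 1106 px; content height = 1796 − 275 − 185 = 1336 px.
Top-left is one-third across and one-third down within the live area.
x = 296 + 1 × 1106/3 = 296 + 368.67 ≈ 665
y = 275 + 1 × 1336/3 = 275 + 445.33 ≈ 720

(665, 720)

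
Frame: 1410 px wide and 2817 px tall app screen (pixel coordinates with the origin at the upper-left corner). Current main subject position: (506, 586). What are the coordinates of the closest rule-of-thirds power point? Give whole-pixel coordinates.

x = 470 px, y = 939 px

Third lines: x ∈ {470, 940}, y ∈ {939, 1878}.
506 is closer to x = 470; 586 is closer to y = 939.
So the nearest intersection is the upper-left power point.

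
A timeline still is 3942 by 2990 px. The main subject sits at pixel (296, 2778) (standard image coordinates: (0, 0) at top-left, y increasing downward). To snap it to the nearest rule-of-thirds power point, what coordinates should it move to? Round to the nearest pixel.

Third lines: x ∈ {1314, 2628}, y ∈ {997, 1993}.
296 is closer to x = 1314; 2778 is closer to y = 1993.
So the nearest intersection is the lower-left power point.

(1314, 1993)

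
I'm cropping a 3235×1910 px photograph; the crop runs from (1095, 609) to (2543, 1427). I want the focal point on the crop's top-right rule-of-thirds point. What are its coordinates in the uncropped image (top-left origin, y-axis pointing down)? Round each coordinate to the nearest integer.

x = 2060 px, y = 882 px

Crop width = 2543 − 1095 = 1448 px; one third is 482.67 px.
Crop height = 1427 − 609 = 818 px; one third is 272.67 px.
The top-right point is two-thirds across and one-third down within the crop:
x = 1095 + 2 × 482.67 ≈ 2060; y = 609 + 1 × 272.67 ≈ 882.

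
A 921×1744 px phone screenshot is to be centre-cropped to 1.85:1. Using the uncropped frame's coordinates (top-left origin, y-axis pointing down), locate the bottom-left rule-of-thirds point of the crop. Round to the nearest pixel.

921/1744 < 1.85/1, so the 1.85:1 crop keeps the full width 921 and trims height to 921 × 1/1.85 = 497.84 px.
Top offset = (1744 − 497.84)/2 = 623.08 px; left offset = 0.
Bottom-left is one-third across and two-thirds down within the crop:
x = 0.00 + 1 × 921.00/3 ≈ 307; y = 623.08 + 2 × 497.84/3 ≈ 955.

x = 307 px, y = 955 px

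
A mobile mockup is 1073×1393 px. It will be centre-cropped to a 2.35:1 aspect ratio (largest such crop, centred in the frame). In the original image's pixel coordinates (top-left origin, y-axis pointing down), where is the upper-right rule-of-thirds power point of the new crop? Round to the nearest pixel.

1073/1393 < 2.35/1, so the 2.35:1 crop keeps the full width 1073 and trims height to 1073 × 1/2.35 = 456.60 px.
Top offset = (1393 − 456.60)/2 = 468.20 px; left offset = 0.
Upper-right is two-thirds across and one-third down within the crop:
x = 0.00 + 2 × 1073.00/3 ≈ 715; y = 468.20 + 1 × 456.60/3 ≈ 620.

x = 715 px, y = 620 px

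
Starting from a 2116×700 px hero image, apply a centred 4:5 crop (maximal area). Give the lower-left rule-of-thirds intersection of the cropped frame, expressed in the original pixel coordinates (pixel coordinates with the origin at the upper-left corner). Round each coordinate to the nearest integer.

(965, 467)

2116/700 > 4/5, so the 4:5 crop keeps the full height 700 and trims width to 700 × 4/5 = 560.00 px.
Left offset = (2116 − 560.00)/2 = 778.00 px; top offset = 0.
Lower-left is one-third across and two-thirds down within the crop:
x = 778.00 + 1 × 560.00/3 ≈ 965; y = 0.00 + 2 × 700.00/3 ≈ 467.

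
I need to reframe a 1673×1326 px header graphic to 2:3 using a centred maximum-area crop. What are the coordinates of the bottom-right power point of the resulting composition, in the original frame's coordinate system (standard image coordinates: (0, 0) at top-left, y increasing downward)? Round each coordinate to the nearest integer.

1673/1326 > 2/3, so the 2:3 crop keeps the full height 1326 and trims width to 1326 × 2/3 = 884.00 px.
Left offset = (1673 − 884.00)/2 = 394.50 px; top offset = 0.
Bottom-right is two-thirds across and two-thirds down within the crop:
x = 394.50 + 2 × 884.00/3 ≈ 984; y = 0.00 + 2 × 1326.00/3 ≈ 884.

(984, 884)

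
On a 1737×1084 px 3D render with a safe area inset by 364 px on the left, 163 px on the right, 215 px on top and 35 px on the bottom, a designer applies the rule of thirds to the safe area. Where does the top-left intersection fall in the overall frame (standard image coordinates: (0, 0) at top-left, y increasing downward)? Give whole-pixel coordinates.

Content width = 1737 − 364 − 163 = 1210 px; content height = 1084 − 215 − 35 = 834 px.
Top-left is one-third across and one-third down within the safe area.
x = 364 + 1 × 1210/3 = 364 + 403.33 ≈ 767
y = 215 + 1 × 834/3 = 215 + 278.00 ≈ 493

x = 767 px, y = 493 px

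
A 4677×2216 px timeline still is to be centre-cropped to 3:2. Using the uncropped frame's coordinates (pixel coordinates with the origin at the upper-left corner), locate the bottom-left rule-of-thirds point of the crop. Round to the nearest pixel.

(1785, 1477)

4677/2216 > 3/2, so the 3:2 crop keeps the full height 2216 and trims width to 2216 × 3/2 = 3324.00 px.
Left offset = (4677 − 3324.00)/2 = 676.50 px; top offset = 0.
Bottom-left is one-third across and two-thirds down within the crop:
x = 676.50 + 1 × 3324.00/3 ≈ 1785; y = 0.00 + 2 × 2216.00/3 ≈ 1477.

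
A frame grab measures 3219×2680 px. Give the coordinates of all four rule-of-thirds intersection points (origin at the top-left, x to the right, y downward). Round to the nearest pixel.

One third of 3219 is 1073; one third of 2680 is 893.33.
Vertical third lines at x = 1073 and x = 2146; horizontal third lines at y = 893 and y = 1787.

(1073, 893), (2146, 893), (1073, 1787), (2146, 1787)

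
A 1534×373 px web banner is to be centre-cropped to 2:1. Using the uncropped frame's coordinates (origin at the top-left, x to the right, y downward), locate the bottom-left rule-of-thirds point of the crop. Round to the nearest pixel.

1534/373 > 2/1, so the 2:1 crop keeps the full height 373 and trims width to 373 × 2/1 = 746.00 px.
Left offset = (1534 − 746.00)/2 = 394.00 px; top offset = 0.
Bottom-left is one-third across and two-thirds down within the crop:
x = 394.00 + 1 × 746.00/3 ≈ 643; y = 0.00 + 2 × 373.00/3 ≈ 249.

(643, 249)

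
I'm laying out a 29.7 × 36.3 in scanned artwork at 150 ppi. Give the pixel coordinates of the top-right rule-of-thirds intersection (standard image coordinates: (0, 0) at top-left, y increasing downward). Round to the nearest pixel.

(2970, 1815)

In pixels the canvas is 29.7 × 150 = 4455 wide and 36.3 × 150 = 5445 tall.
The top-right point is two-thirds across and one-third down:
x = 2 × 4455/3 ≈ 2970; y = 1 × 5445/3 ≈ 1815.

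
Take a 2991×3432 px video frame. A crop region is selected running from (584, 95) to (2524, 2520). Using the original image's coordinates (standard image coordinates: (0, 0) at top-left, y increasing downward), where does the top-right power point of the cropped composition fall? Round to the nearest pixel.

Crop width = 2524 − 584 = 1940 px; one third is 646.67 px.
Crop height = 2520 − 95 = 2425 px; one third is 808.33 px.
The top-right point is two-thirds across and one-third down within the crop:
x = 584 + 2 × 646.67 ≈ 1877; y = 95 + 1 × 808.33 ≈ 903.

x = 1877 px, y = 903 px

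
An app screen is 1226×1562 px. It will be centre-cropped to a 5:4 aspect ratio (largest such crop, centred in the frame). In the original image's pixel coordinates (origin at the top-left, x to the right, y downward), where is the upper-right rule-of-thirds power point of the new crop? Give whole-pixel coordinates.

x = 817 px, y = 618 px

1226/1562 < 5/4, so the 5:4 crop keeps the full width 1226 and trims height to 1226 × 4/5 = 980.80 px.
Top offset = (1562 − 980.80)/2 = 290.60 px; left offset = 0.
Upper-right is two-thirds across and one-third down within the crop:
x = 0.00 + 2 × 1226.00/3 ≈ 817; y = 290.60 + 1 × 980.80/3 ≈ 618.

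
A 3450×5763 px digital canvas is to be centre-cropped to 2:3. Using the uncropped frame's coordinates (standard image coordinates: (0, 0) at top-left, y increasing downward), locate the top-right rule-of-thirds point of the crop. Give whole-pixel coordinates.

x = 2300 px, y = 2019 px

3450/5763 < 2/3, so the 2:3 crop keeps the full width 3450 and trims height to 3450 × 3/2 = 5175.00 px.
Top offset = (5763 − 5175.00)/2 = 294.00 px; left offset = 0.
Top-right is two-thirds across and one-third down within the crop:
x = 0.00 + 2 × 3450.00/3 ≈ 2300; y = 294.00 + 1 × 5175.00/3 ≈ 2019.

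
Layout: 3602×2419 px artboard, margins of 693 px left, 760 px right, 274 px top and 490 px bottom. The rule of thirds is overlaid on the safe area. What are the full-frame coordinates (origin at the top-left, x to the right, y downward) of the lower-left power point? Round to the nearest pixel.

(1409, 1377)

Content width = 3602 − 693 − 760 = 2149 px; content height = 2419 − 274 − 490 = 1655 px.
Lower-left is one-third across and two-thirds down within the safe area.
x = 693 + 1 × 2149/3 = 693 + 716.33 ≈ 1409
y = 274 + 2 × 1655/3 = 274 + 1103.33 ≈ 1377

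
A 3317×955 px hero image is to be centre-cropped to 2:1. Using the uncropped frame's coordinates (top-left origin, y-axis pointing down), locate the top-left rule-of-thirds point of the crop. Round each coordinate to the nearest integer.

3317/955 > 2/1, so the 2:1 crop keeps the full height 955 and trims width to 955 × 2/1 = 1910.00 px.
Left offset = (3317 − 1910.00)/2 = 703.50 px; top offset = 0.
Top-left is one-third across and one-third down within the crop:
x = 703.50 + 1 × 1910.00/3 ≈ 1340; y = 0.00 + 1 × 955.00/3 ≈ 318.

x = 1340 px, y = 318 px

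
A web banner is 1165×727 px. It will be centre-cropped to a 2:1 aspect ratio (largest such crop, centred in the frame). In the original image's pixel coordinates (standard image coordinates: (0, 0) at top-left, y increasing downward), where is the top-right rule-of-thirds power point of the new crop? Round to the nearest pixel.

x = 777 px, y = 266 px

1165/727 < 2/1, so the 2:1 crop keeps the full width 1165 and trims height to 1165 × 1/2 = 582.50 px.
Top offset = (727 − 582.50)/2 = 72.25 px; left offset = 0.
Top-right is two-thirds across and one-third down within the crop:
x = 0.00 + 2 × 1165.00/3 ≈ 777; y = 72.25 + 1 × 582.50/3 ≈ 266.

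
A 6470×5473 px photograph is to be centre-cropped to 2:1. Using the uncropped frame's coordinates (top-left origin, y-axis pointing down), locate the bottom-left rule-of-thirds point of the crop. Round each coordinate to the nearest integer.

6470/5473 < 2/1, so the 2:1 crop keeps the full width 6470 and trims height to 6470 × 1/2 = 3235.00 px.
Top offset = (5473 − 3235.00)/2 = 1119.00 px; left offset = 0.
Bottom-left is one-third across and two-thirds down within the crop:
x = 0.00 + 1 × 6470.00/3 ≈ 2157; y = 1119.00 + 2 × 3235.00/3 ≈ 3276.

x = 2157 px, y = 3276 px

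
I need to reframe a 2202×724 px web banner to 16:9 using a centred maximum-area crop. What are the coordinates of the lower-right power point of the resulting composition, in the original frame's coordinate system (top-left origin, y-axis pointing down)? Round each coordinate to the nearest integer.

2202/724 > 16/9, so the 16:9 crop keeps the full height 724 and trims width to 724 × 16/9 = 1287.11 px.
Left offset = (2202 − 1287.11)/2 = 457.44 px; top offset = 0.
Lower-right is two-thirds across and two-thirds down within the crop:
x = 457.44 + 2 × 1287.11/3 ≈ 1316; y = 0.00 + 2 × 724.00/3 ≈ 483.

x = 1316 px, y = 483 px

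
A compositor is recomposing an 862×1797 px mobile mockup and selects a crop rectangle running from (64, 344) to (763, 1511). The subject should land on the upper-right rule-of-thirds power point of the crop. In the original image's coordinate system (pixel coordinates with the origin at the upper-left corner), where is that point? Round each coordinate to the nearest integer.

(530, 733)

Crop width = 763 − 64 = 699 px; one third is 233.00 px.
Crop height = 1511 − 344 = 1167 px; one third is 389.00 px.
The upper-right point is two-thirds across and one-third down within the crop:
x = 64 + 2 × 233.00 ≈ 530; y = 344 + 1 × 389.00 ≈ 733.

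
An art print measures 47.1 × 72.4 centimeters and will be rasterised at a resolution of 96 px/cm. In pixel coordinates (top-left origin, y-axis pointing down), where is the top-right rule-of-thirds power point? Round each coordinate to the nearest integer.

x = 3014 px, y = 2317 px

In pixels the canvas is 47.1 × 96 = 4521.6 wide and 72.4 × 96 = 6950.4 tall.
The top-right point is two-thirds across and one-third down:
x = 2 × 4521.6/3 ≈ 3014; y = 1 × 6950.4/3 ≈ 2317.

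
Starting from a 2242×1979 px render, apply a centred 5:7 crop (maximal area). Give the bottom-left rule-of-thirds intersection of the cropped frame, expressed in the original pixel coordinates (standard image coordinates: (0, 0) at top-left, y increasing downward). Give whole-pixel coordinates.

x = 885 px, y = 1319 px

2242/1979 > 5/7, so the 5:7 crop keeps the full height 1979 and trims width to 1979 × 5/7 = 1413.57 px.
Left offset = (2242 − 1413.57)/2 = 414.21 px; top offset = 0.
Bottom-left is one-third across and two-thirds down within the crop:
x = 414.21 + 1 × 1413.57/3 ≈ 885; y = 0.00 + 2 × 1979.00/3 ≈ 1319.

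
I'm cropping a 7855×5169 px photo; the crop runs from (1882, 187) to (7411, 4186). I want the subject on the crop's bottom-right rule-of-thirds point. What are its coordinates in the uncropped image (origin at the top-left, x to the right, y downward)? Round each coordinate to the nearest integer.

Crop width = 7411 − 1882 = 5529 px; one third is 1843.00 px.
Crop height = 4186 − 187 = 3999 px; one third is 1333.00 px.
The bottom-right point is two-thirds across and two-thirds down within the crop:
x = 1882 + 2 × 1843.00 ≈ 5568; y = 187 + 2 × 1333.00 ≈ 2853.

x = 5568 px, y = 2853 px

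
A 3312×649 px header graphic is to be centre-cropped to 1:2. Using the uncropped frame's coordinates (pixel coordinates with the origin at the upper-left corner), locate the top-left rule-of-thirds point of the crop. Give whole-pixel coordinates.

3312/649 > 1/2, so the 1:2 crop keeps the full height 649 and trims width to 649 × 1/2 = 324.50 px.
Left offset = (3312 − 324.50)/2 = 1493.75 px; top offset = 0.
Top-left is one-third across and one-third down within the crop:
x = 1493.75 + 1 × 324.50/3 ≈ 1602; y = 0.00 + 1 × 649.00/3 ≈ 216.

(1602, 216)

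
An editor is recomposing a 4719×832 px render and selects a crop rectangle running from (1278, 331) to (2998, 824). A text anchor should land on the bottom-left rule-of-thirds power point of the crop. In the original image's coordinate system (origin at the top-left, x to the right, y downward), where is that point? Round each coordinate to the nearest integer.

x = 1851 px, y = 660 px

Crop width = 2998 − 1278 = 1720 px; one third is 573.33 px.
Crop height = 824 − 331 = 493 px; one third is 164.33 px.
The bottom-left point is one-third across and two-thirds down within the crop:
x = 1278 + 1 × 573.33 ≈ 1851; y = 331 + 2 × 164.33 ≈ 660.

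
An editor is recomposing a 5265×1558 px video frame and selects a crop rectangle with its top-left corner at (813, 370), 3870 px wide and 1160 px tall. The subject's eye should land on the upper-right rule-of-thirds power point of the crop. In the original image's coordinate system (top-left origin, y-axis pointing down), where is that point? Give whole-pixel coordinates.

x = 3393 px, y = 757 px

One third of the crop width 3870 is 1290.00 px.
One third of the crop height 1160 is 386.67 px.
The upper-right point is two-thirds across and one-third down within the crop:
x = 813 + 2 × 1290.00 ≈ 3393; y = 370 + 1 × 386.67 ≈ 757.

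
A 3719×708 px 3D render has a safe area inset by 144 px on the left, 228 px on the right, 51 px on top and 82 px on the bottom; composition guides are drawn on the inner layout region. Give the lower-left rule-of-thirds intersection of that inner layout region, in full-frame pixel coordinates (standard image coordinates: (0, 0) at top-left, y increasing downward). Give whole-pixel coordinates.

(1260, 434)

Content width = 3719 − 144 − 228 = 3347 px; content height = 708 − 51 − 82 = 575 px.
Lower-left is one-third across and two-thirds down within the inner layout region.
x = 144 + 1 × 3347/3 = 144 + 1115.67 ≈ 1260
y = 51 + 2 × 575/3 = 51 + 383.33 ≈ 434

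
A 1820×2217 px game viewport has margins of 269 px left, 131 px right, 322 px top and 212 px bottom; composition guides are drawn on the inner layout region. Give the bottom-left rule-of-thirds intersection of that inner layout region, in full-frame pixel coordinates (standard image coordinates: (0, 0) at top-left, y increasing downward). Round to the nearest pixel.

(742, 1444)

Content width = 1820 − 269 − 131 = 1420 px; content height = 2217 − 322 − 212 = 1683 px.
Bottom-left is one-third across and two-thirds down within the inner layout region.
x = 269 + 1 × 1420/3 = 269 + 473.33 ≈ 742
y = 322 + 2 × 1683/3 = 322 + 1122.00 ≈ 1444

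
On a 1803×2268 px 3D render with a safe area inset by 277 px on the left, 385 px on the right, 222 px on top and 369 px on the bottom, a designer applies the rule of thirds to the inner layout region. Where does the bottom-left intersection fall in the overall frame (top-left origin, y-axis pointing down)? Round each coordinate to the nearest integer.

Content width = 1803 − 277 − 385 = 1141 px; content height = 2268 − 222 − 369 = 1677 px.
Bottom-left is one-third across and two-thirds down within the inner layout region.
x = 277 + 1 × 1141/3 = 277 + 380.33 ≈ 657
y = 222 + 2 × 1677/3 = 222 + 1118.00 ≈ 1340

(657, 1340)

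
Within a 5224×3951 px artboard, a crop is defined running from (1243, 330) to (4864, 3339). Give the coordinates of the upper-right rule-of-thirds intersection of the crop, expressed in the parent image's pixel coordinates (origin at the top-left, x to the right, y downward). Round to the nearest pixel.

Crop width = 4864 − 1243 = 3621 px; one third is 1207.00 px.
Crop height = 3339 − 330 = 3009 px; one third is 1003.00 px.
The upper-right point is two-thirds across and one-third down within the crop:
x = 1243 + 2 × 1207.00 ≈ 3657; y = 330 + 1 × 1003.00 ≈ 1333.

x = 3657 px, y = 1333 px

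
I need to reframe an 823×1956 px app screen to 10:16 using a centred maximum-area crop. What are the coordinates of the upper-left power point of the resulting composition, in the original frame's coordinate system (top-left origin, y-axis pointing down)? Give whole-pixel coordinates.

823/1956 < 10/16, so the 10:16 crop keeps the full width 823 and trims height to 823 × 16/10 = 1316.80 px.
Top offset = (1956 − 1316.80)/2 = 319.60 px; left offset = 0.
Upper-left is one-third across and one-third down within the crop:
x = 0.00 + 1 × 823.00/3 ≈ 274; y = 319.60 + 1 × 1316.80/3 ≈ 759.

(274, 759)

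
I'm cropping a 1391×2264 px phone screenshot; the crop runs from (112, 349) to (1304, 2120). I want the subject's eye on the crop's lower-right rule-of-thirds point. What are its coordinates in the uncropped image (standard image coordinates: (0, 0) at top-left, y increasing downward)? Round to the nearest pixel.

Crop width = 1304 − 112 = 1192 px; one third is 397.33 px.
Crop height = 2120 − 349 = 1771 px; one third is 590.33 px.
The lower-right point is two-thirds across and two-thirds down within the crop:
x = 112 + 2 × 397.33 ≈ 907; y = 349 + 2 × 590.33 ≈ 1530.

(907, 1530)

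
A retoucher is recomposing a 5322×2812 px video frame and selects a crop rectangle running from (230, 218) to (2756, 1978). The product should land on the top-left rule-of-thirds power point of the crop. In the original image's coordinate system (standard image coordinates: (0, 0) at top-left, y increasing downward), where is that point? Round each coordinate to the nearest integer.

Crop width = 2756 − 230 = 2526 px; one third is 842.00 px.
Crop height = 1978 − 218 = 1760 px; one third is 586.67 px.
The top-left point is one-third across and one-third down within the crop:
x = 230 + 1 × 842.00 ≈ 1072; y = 218 + 1 × 586.67 ≈ 805.

(1072, 805)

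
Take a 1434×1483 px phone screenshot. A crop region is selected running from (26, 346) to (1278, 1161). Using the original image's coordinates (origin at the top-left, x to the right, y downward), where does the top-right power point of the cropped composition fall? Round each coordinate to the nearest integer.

Crop width = 1278 − 26 = 1252 px; one third is 417.33 px.
Crop height = 1161 − 346 = 815 px; one third is 271.67 px.
The top-right point is two-thirds across and one-third down within the crop:
x = 26 + 2 × 417.33 ≈ 861; y = 346 + 1 × 271.67 ≈ 618.

(861, 618)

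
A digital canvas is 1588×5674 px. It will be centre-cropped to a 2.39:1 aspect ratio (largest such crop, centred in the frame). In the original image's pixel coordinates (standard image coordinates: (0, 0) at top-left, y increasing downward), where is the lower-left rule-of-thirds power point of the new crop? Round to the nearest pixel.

1588/5674 < 2.39/1, so the 2.39:1 crop keeps the full width 1588 and trims height to 1588 × 1/2.39 = 664.44 px.
Top offset = (5674 − 664.44)/2 = 2504.78 px; left offset = 0.
Lower-left is one-third across and two-thirds down within the crop:
x = 0.00 + 1 × 1588.00/3 ≈ 529; y = 2504.78 + 2 × 664.44/3 ≈ 2948.

x = 529 px, y = 2948 px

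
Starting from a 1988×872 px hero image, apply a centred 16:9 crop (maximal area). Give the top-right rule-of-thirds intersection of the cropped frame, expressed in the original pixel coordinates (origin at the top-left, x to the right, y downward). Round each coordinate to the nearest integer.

1988/872 > 16/9, so the 16:9 crop keeps the full height 872 and trims width to 872 × 16/9 = 1550.22 px.
Left offset = (1988 − 1550.22)/2 = 218.89 px; top offset = 0.
Top-right is two-thirds across and one-third down within the crop:
x = 218.89 + 2 × 1550.22/3 ≈ 1252; y = 0.00 + 1 × 872.00/3 ≈ 291.

x = 1252 px, y = 291 px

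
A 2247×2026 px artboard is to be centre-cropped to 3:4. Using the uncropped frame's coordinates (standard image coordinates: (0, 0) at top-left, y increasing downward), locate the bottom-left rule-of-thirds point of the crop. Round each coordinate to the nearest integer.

(870, 1351)

2247/2026 > 3/4, so the 3:4 crop keeps the full height 2026 and trims width to 2026 × 3/4 = 1519.50 px.
Left offset = (2247 − 1519.50)/2 = 363.75 px; top offset = 0.
Bottom-left is one-third across and two-thirds down within the crop:
x = 363.75 + 1 × 1519.50/3 ≈ 870; y = 0.00 + 2 × 2026.00/3 ≈ 1351.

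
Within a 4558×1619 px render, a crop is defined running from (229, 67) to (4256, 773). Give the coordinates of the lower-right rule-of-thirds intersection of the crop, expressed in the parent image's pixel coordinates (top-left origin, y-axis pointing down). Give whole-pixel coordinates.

Crop width = 4256 − 229 = 4027 px; one third is 1342.33 px.
Crop height = 773 − 67 = 706 px; one third is 235.33 px.
The lower-right point is two-thirds across and two-thirds down within the crop:
x = 229 + 2 × 1342.33 ≈ 2914; y = 67 + 2 × 235.33 ≈ 538.

(2914, 538)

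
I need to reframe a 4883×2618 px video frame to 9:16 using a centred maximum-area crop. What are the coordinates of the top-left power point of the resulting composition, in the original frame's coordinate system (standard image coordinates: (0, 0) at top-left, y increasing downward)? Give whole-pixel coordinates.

(2196, 873)

4883/2618 > 9/16, so the 9:16 crop keeps the full height 2618 and trims width to 2618 × 9/16 = 1472.62 px.
Left offset = (4883 − 1472.62)/2 = 1705.19 px; top offset = 0.
Top-left is one-third across and one-third down within the crop:
x = 1705.19 + 1 × 1472.62/3 ≈ 2196; y = 0.00 + 1 × 2618.00/3 ≈ 873.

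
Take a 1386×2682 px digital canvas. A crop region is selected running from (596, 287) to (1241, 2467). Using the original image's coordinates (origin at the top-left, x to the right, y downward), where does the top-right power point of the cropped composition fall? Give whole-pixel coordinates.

Crop width = 1241 − 596 = 645 px; one third is 215.00 px.
Crop height = 2467 − 287 = 2180 px; one third is 726.67 px.
The top-right point is two-thirds across and one-third down within the crop:
x = 596 + 2 × 215.00 ≈ 1026; y = 287 + 1 × 726.67 ≈ 1014.

x = 1026 px, y = 1014 px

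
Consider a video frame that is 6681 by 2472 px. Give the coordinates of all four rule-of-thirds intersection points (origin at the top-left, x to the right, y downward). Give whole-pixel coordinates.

(2227, 824), (4454, 824), (2227, 1648), (4454, 1648)

One third of 6681 is 2227; one third of 2472 is 824.
Vertical third lines at x = 2227 and x = 4454; horizontal third lines at y = 824 and y = 1648.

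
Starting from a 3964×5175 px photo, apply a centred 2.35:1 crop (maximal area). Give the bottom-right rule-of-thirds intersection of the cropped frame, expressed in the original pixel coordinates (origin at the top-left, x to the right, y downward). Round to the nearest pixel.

(2643, 2869)

3964/5175 < 2.35/1, so the 2.35:1 crop keeps the full width 3964 and trims height to 3964 × 1/2.35 = 1686.81 px.
Top offset = (5175 − 1686.81)/2 = 1744.10 px; left offset = 0.
Bottom-right is two-thirds across and two-thirds down within the crop:
x = 0.00 + 2 × 3964.00/3 ≈ 2643; y = 1744.10 + 2 × 1686.81/3 ≈ 2869.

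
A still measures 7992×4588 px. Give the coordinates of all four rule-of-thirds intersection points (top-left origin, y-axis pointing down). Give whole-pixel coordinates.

(2664, 1529), (5328, 1529), (2664, 3059), (5328, 3059)

One third of 7992 is 2664; one third of 4588 is 1529.33.
Vertical third lines at x = 2664 and x = 5328; horizontal third lines at y = 1529 and y = 3059.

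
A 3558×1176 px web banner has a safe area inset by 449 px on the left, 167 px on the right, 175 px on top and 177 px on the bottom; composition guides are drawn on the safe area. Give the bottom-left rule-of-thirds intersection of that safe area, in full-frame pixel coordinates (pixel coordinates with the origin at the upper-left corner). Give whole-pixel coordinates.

(1430, 724)

Content width = 3558 − 449 − 167 = 2942 px; content height = 1176 − 175 − 177 = 824 px.
Bottom-left is one-third across and two-thirds down within the safe area.
x = 449 + 1 × 2942/3 = 449 + 980.67 ≈ 1430
y = 175 + 2 × 824/3 = 175 + 549.33 ≈ 724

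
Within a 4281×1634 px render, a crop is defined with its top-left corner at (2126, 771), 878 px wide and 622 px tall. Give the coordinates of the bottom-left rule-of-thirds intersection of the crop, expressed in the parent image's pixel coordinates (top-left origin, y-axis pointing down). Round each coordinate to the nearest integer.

(2419, 1186)

One third of the crop width 878 is 292.67 px.
One third of the crop height 622 is 207.33 px.
The bottom-left point is one-third across and two-thirds down within the crop:
x = 2126 + 1 × 292.67 ≈ 2419; y = 771 + 2 × 207.33 ≈ 1186.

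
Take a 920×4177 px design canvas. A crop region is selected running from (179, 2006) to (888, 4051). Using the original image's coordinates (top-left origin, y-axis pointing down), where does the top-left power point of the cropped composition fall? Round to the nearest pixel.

Crop width = 888 − 179 = 709 px; one third is 236.33 px.
Crop height = 4051 − 2006 = 2045 px; one third is 681.67 px.
The top-left point is one-third across and one-third down within the crop:
x = 179 + 1 × 236.33 ≈ 415; y = 2006 + 1 × 681.67 ≈ 2688.

(415, 2688)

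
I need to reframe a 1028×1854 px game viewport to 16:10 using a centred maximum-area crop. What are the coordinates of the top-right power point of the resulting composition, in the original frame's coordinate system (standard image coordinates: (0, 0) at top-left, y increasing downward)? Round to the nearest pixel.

1028/1854 < 16/10, so the 16:10 crop keeps the full width 1028 and trims height to 1028 × 10/16 = 642.50 px.
Top offset = (1854 − 642.50)/2 = 605.75 px; left offset = 0.
Top-right is two-thirds across and one-third down within the crop:
x = 0.00 + 2 × 1028.00/3 ≈ 685; y = 605.75 + 1 × 642.50/3 ≈ 820.

x = 685 px, y = 820 px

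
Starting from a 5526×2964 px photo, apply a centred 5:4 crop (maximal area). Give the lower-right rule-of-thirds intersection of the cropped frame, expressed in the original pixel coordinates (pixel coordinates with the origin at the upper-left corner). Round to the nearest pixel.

5526/2964 > 5/4, so the 5:4 crop keeps the full height 2964 and trims width to 2964 × 5/4 = 3705.00 px.
Left offset = (5526 − 3705.00)/2 = 910.50 px; top offset = 0.
Lower-right is two-thirds across and two-thirds down within the crop:
x = 910.50 + 2 × 3705.00/3 ≈ 3381; y = 0.00 + 2 × 2964.00/3 ≈ 1976.

x = 3381 px, y = 1976 px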